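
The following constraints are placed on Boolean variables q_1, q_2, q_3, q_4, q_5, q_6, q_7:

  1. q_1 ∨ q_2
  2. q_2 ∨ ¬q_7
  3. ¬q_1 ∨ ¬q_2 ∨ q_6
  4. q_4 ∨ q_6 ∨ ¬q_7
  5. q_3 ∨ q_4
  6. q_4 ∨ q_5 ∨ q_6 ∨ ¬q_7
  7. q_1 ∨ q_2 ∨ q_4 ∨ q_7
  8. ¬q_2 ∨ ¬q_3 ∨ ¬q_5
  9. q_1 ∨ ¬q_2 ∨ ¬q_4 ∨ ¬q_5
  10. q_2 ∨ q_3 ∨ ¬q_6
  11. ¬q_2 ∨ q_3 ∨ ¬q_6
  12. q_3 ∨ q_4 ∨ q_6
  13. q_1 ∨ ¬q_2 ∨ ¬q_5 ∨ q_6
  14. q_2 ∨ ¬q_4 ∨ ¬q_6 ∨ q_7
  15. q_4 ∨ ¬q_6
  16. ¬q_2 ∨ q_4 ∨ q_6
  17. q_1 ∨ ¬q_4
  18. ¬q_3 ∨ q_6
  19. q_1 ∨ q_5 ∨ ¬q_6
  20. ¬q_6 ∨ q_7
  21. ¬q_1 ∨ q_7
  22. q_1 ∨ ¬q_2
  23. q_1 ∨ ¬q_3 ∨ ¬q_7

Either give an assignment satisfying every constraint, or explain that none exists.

Try q_1 = False:
  (q_1 ∨ q_2) forces q_2 = True.
  clause (q_1 ∨ ¬q_2) is falsified — backtrack.
So q_1 = True.
  then (¬q_1 ∨ q_7) forces q_7 = True.
  then (q_2 ∨ ¬q_7) forces q_2 = True.
  then (¬q_1 ∨ ¬q_2 ∨ q_6) forces q_6 = True.
  then (¬q_2 ∨ q_3 ∨ ¬q_6) forces q_3 = True.
  then (q_4 ∨ ¬q_6) forces q_4 = True.
  then (¬q_2 ∨ ¬q_3 ∨ ¬q_5) forces q_5 = False.
All clauses satisfied.

q_1=T, q_2=T, q_3=T, q_4=T, q_5=F, q_6=T, q_7=T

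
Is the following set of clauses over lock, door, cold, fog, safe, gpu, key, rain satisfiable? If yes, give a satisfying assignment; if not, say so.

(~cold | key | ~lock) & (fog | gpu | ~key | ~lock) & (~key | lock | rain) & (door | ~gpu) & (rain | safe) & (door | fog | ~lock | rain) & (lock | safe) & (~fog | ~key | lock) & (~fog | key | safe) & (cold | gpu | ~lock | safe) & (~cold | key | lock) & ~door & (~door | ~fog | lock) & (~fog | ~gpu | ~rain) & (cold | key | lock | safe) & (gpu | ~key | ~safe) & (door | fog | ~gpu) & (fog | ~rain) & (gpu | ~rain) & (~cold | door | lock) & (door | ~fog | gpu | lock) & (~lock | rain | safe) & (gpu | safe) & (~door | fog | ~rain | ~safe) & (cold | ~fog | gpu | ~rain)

lock: True, door: False, cold: False, fog: True, safe: True, gpu: False, key: False, rain: False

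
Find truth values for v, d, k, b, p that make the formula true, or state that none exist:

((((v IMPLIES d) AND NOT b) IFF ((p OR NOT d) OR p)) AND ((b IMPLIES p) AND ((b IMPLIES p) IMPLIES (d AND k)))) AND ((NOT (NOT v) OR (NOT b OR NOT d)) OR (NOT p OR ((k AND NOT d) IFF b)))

v=F, d=T, k=T, b=F, p=T

  (((v IMPLIES d) AND NOT b) IFF ((p OR NOT d) OR p)) AND ((b IMPLIES p) AND ((b IMPLIES p) IMPLIES (d AND k))) = True
    ((v IMPLIES d) AND NOT b) IFF ((p OR NOT d) OR p) = True
      (v IMPLIES d) AND NOT b = True
        v IMPLIES d = True
        NOT b = True
      (p OR NOT d) OR p = True
        p OR NOT d = True
          NOT d = False
    (b IMPLIES p) AND ((b IMPLIES p) IMPLIES (d AND k)) = True
      b IMPLIES p = True
      (b IMPLIES p) IMPLIES (d AND k) = True
        b IMPLIES p = True
        d AND k = True
  (NOT (NOT v) OR (NOT b OR NOT d)) OR (NOT p OR ((k AND NOT d) IFF b)) = True
    NOT (NOT v) OR (NOT b OR NOT d) = True
      NOT (NOT v) = False
        NOT v = True
      NOT b OR NOT d = True
        NOT b = True
        NOT d = False
    NOT p OR ((k AND NOT d) IFF b) = True
      NOT p = False
      (k AND NOT d) IFF b = True
        k AND NOT d = False
          NOT d = False
Both conjuncts True, so the formula holds.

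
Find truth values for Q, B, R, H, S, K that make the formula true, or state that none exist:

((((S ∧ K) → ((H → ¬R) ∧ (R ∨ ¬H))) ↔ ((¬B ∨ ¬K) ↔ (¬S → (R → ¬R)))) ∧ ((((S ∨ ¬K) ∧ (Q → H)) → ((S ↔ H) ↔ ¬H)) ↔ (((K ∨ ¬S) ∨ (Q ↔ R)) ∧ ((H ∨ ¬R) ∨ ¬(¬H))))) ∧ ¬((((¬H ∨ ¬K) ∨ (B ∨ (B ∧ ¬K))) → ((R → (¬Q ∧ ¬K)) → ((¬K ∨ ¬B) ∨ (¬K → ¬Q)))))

The conjunct ¬((((¬H ∨ ¬K) ∨ (B ∨ (B ∧ ¬K))) → ((R → (¬Q ∧ ¬K)) → ((¬K ∨ ¬B) ∨ (¬K → ¬Q))))) is unsatisfiable on its own:
  K = True: this becomes ¬(((¬H ∨ B) → True)) = False.
  K = False: this becomes ¬((True → True)) = False.
So the whole conjunction is unsatisfiable.

Unsatisfiable — no assignment works.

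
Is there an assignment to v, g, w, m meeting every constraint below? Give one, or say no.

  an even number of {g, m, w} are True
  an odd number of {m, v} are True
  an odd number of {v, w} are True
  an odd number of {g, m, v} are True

v: False; g: False; w: True; m: True

{g, m, w}: 2 true → even ✓
{m, v}: 1 true → odd ✓
{v, w}: 1 true → odd ✓
{g, m, v}: 1 true → odd ✓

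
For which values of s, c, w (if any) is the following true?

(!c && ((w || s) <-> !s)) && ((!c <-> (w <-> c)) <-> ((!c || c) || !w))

No satisfying assignment exists.

Case c = True: the conjunct !c is False.
Case c = False: the formula simplifies to ((w || s) <-> !s) && !w.
  s = True: the conjunct (w || s) <-> !s becomes (w || True) <-> !True = False.
  s = False: simplifies to w && !w.
    w = True: the conjunct !w is False.
    w = False: the conjunct w is False.
Both cases fail — unsatisfiable.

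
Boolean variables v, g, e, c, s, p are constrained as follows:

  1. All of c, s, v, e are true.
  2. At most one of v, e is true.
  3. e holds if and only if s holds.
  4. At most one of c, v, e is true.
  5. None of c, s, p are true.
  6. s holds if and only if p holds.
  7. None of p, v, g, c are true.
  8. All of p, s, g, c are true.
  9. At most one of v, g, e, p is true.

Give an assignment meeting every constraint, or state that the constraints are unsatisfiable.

Case v = True:
  Constraint (7) is violated (v=T) — contradiction.
Case v = False:
  Constraint (1) is violated (v=F) — contradiction.
Both cases fail — unsatisfiable.

Unsatisfiable — no assignment works.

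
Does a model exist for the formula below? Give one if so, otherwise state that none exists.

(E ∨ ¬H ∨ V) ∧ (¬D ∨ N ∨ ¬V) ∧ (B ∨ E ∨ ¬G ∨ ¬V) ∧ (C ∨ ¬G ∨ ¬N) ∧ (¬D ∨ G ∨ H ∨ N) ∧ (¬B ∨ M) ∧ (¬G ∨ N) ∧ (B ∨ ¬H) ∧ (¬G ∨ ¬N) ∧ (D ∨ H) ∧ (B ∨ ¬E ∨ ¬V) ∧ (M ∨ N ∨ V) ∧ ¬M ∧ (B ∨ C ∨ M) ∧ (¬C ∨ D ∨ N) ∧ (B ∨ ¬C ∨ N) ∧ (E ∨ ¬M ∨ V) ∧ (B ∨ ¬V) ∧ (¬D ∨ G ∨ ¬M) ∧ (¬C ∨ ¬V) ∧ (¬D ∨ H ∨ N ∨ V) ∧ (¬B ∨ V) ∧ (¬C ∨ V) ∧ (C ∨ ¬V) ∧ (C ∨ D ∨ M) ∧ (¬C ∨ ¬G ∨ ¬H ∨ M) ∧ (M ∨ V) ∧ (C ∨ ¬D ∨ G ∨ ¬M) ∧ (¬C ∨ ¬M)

Case V = True:
  (¬M) forces M = False.
  (¬B ∨ M) forces B = False.
  Clause (B ∨ ¬V) is falsified — contradiction.
Case V = False:
  (¬M) forces M = False.
  Clause (M ∨ V) is falsified — contradiction.
Both cases fail, so the formula is unsatisfiable.

UNSATISFIABLE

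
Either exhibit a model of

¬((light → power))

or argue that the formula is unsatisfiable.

light = True, power = False

  ¬((light → power)) = True
    light → power = False
The formula evaluates to True.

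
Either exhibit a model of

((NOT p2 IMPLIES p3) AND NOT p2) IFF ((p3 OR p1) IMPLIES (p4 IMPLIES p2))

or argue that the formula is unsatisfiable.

p1 = True, p2 = False, p3 = False, p4 = True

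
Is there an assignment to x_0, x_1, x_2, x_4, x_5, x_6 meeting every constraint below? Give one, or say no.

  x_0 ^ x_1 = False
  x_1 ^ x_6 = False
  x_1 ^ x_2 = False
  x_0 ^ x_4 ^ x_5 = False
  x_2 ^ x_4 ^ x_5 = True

The formula is unsatisfiable.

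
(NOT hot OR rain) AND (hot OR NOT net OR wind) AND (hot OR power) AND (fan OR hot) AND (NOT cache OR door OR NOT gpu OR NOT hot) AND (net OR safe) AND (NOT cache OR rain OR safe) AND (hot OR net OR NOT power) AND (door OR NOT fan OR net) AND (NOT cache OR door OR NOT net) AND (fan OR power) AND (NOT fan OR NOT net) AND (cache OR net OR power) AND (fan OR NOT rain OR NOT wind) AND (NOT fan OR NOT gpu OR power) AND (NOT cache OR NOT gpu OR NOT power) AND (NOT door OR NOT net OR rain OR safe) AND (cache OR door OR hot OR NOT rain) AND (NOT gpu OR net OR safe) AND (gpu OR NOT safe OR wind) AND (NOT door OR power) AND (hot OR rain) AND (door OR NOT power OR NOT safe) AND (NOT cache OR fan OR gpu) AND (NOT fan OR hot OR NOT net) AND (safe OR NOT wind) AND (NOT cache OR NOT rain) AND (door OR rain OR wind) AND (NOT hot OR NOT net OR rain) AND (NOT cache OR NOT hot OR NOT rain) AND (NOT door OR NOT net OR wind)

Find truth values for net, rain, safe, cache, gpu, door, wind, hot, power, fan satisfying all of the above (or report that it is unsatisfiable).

net: False; rain: True; safe: True; cache: False; gpu: False; door: True; wind: True; hot: True; power: True; fan: True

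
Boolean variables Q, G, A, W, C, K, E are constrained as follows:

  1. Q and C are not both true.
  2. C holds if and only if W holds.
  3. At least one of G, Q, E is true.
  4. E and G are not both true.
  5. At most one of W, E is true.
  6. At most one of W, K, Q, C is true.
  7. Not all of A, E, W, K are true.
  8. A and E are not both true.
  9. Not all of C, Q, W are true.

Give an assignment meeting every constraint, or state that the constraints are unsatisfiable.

Q = False, G = True, A = False, W = False, C = False, K = False, E = False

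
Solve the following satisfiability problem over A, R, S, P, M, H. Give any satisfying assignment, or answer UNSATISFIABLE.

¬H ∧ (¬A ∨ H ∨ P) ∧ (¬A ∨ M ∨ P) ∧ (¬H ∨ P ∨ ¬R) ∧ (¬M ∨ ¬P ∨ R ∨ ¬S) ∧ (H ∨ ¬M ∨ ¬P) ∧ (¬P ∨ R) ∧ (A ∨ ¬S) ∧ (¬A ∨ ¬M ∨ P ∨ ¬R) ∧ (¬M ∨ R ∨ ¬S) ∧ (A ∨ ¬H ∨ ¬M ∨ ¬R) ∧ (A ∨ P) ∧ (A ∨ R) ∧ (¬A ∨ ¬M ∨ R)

Unit clause (¬H) forces H = False.
Set A = True.
  then (¬A ∨ H ∨ P) forces P = True.
  then (H ∨ ¬M ∨ ¬P) forces M = False.
  then (¬P ∨ R) forces R = True.
Set S = True.
All clauses satisfied.

A = True, R = True, S = True, P = True, M = False, H = False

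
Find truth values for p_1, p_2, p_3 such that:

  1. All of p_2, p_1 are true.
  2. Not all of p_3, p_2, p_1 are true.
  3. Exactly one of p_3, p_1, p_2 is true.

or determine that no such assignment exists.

Case p_1 = True:
  (1) forces p_2 = True.
  Constraint (3) is violated (p_1=T, p_2=T) — contradiction.
Case p_1 = False:
  Constraint (1) is violated (p_1=F) — contradiction.
Both cases fail — unsatisfiable.

Unsatisfiable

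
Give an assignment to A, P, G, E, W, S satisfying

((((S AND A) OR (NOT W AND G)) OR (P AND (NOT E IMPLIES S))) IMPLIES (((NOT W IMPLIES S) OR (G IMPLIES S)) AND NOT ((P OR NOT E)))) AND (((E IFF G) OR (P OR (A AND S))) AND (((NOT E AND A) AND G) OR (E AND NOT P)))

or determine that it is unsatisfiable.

A = True, P = False, G = True, E = True, W = True, S = False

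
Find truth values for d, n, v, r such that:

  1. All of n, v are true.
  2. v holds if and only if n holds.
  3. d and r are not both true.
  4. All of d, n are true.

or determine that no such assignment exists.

d = True, n = True, v = True, r = False

  (1) {n, v}: all 2 true ✓
  (2) v=T, n=T — same ✓
  (3) d=T, r=F — not both ✓
  (4) {d, n}: all 2 true ✓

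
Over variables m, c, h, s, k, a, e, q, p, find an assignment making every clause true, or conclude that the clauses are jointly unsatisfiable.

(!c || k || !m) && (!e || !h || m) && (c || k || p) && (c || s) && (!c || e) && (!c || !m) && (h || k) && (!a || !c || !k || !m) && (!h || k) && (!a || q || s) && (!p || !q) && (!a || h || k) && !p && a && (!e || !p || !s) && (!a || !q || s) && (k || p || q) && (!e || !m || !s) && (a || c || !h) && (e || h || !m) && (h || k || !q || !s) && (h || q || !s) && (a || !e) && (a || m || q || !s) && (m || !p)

m = False, c = True, h = False, s = True, k = True, a = True, e = True, q = True, p = False

Unit clause (!p) forces p = False.
Unit clause (a) forces a = True.
Set m = False.
Set c = True.
  then (!c || e) forces e = True.
  then (!e || !h || m) forces h = False.
  then (h || k) forces k = True.
Set s = True.
  then (h || q || !s) forces q = True.
All clauses satisfied.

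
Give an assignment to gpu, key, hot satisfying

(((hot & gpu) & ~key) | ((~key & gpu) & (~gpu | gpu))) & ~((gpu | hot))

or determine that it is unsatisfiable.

Unsatisfiable

Case gpu = True: the conjunct ~((gpu | hot)) becomes ~((True | hot)) = False.
Case gpu = False: the conjunct ((hot & gpu) & ~key) | ((~key & gpu) & (~gpu | gpu)) becomes (False & ~key) | (False & True) = False.
Both cases fail — unsatisfiable.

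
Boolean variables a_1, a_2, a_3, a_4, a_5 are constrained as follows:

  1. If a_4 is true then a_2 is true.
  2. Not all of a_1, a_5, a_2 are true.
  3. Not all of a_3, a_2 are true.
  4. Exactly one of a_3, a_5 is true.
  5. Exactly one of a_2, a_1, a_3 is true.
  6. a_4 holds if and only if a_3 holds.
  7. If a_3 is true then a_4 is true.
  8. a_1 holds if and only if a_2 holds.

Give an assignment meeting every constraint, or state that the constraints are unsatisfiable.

Unsatisfiable — no assignment works.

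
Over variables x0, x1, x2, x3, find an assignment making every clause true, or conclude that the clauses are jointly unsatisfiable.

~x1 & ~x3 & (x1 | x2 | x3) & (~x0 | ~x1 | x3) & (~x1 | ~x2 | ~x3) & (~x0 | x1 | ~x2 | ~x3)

x0 = True, x1 = False, x2 = True, x3 = False

Unit clause (~x1) forces x1 = False.
Unit clause (~x3) forces x3 = False.
In (x1 | x2 | x3) only x2 is left, so x2 = True.
Set x0 = True.
Check each clause:
  (~x1): ~x1 holds.
  (~x3): ~x3 holds.
  (x1 | x2 | x3): x2 holds.
  (~x0 | ~x1 | x3): ~x1 holds.
  (~x1 | ~x2 | ~x3): ~x1 holds.
  (~x0 | x1 | ~x2 | ~x3): ~x3 holds.
All clauses satisfied.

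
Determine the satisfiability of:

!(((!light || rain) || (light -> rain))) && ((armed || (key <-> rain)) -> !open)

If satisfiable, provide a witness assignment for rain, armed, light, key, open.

rain = False, armed = True, light = True, key = False, open = False

  !(((!light || rain) || (light -> rain))) = True
    (!light || rain) || (light -> rain) = False
      !light || rain = False
        !light = False
      light -> rain = False
  (armed || (key <-> rain)) -> !open = True
    armed || (key <-> rain) = True
      key <-> rain = True
    !open = True
Both conjuncts True, so the formula holds.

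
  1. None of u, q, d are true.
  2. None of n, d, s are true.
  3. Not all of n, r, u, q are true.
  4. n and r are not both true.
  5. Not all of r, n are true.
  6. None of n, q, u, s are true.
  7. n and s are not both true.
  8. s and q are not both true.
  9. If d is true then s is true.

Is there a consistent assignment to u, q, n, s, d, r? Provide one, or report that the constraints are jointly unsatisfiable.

u = False, q = False, n = False, s = False, d = False, r = False

  (1) {u, q, d}: 0 true — none ✓
  (2) {n, d, s}: 0 true — none ✓
  (3) {n, r, u, q}: 0/4 true — not all ✓
  (4) n=F, r=F — not both ✓
  (5) {r, n}: 0/2 true — not all ✓
  (6) {n, q, u, s}: 0 true — none ✓
  (7) n=F, s=F — not both ✓
  (8) s=F, q=F — not both ✓
  (9) d=F ⇒ s: vacuous ✓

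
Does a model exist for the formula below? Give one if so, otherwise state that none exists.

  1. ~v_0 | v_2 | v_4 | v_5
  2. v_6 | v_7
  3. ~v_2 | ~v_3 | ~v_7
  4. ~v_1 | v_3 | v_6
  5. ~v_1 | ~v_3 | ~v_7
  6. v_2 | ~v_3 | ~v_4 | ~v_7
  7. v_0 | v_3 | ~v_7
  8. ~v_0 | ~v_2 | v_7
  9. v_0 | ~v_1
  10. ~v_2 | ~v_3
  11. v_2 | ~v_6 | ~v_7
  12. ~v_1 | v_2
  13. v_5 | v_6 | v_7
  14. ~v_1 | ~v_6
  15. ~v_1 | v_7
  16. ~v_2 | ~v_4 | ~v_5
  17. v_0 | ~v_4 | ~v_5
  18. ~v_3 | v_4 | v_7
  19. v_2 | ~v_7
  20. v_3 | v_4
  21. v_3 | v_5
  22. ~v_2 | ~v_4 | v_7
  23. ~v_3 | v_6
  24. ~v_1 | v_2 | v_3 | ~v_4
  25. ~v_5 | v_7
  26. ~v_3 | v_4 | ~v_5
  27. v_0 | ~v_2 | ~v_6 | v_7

Set v_0 = True.
Try v_1 = True:
  (~v_1 | v_2) forces v_2 = True.
  (~v_0 | ~v_2 | v_7) forces v_7 = True.
  (~v_2 | ~v_3 | ~v_7) forces v_3 = False.
  (~v_1 | v_3 | v_6) forces v_6 = True.
  clause (~v_1 | ~v_6) is falsified — backtrack.
So v_1 = False.
Try v_2 = True:
  (~v_0 | ~v_2 | v_7) forces v_7 = True.
  (~v_2 | ~v_3 | ~v_7) forces v_3 = False.
  (v_3 | v_4) forces v_4 = True.
  (~v_2 | ~v_4 | ~v_5) forces v_5 = False.
  clause (v_3 | v_5) is falsified — backtrack.
So v_2 = False.
  then (v_2 | ~v_7) forces v_7 = False.
  then (~v_5 | v_7) forces v_5 = False.
  then (~v_0 | v_2 | v_4 | v_5) forces v_4 = True.
  then (v_6 | v_7) forces v_6 = True.
  then (v_3 | v_5) forces v_3 = True.
All clauses satisfied.

v_0 = True, v_1 = False, v_2 = False, v_3 = True, v_4 = True, v_5 = False, v_6 = True, v_7 = False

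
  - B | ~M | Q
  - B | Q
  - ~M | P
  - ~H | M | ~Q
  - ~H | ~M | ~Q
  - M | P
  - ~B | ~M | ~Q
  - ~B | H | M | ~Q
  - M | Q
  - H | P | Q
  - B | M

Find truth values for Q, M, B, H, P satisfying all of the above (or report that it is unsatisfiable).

Q = True; M = True; B = False; H = False; P = True

Set Q = True.
Try M = False:
  (~H | M | ~Q) forces H = False.
  (M | P) forces P = True.
  (~B | H | M | ~Q) forces B = False.
  clause (B | M) is falsified — backtrack.
So M = True.
  then (~M | P) forces P = True.
  then (~H | ~M | ~Q) forces H = False.
  then (~B | ~M | ~Q) forces B = False.
All clauses satisfied.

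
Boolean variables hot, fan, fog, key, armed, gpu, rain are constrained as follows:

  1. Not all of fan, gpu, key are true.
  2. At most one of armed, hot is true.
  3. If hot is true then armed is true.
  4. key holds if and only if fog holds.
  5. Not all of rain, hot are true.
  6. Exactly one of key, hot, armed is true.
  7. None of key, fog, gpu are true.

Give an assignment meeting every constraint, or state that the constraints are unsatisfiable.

hot = False; fan = True; fog = False; key = False; armed = True; gpu = False; rain = False

  (1) {fan, gpu, key}: 1/3 true — not all ✓
  (2) {armed, hot}: 1 true — at most one ✓
  (3) hot=F ⇒ armed: vacuous ✓
  (4) key=F, fog=F — same ✓
  (5) {rain, hot}: 0/2 true — not all ✓
  (6) {key, hot, armed}: 1 true — exactly one ✓
  (7) {key, fog, gpu}: 0 true — none ✓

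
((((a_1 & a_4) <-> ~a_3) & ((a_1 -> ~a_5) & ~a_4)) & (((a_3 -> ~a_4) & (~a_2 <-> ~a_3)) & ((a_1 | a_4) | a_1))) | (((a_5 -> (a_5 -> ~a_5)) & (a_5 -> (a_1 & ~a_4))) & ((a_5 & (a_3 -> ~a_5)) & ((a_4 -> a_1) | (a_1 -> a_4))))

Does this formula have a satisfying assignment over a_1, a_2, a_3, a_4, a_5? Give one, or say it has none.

a_1 = True, a_2 = True, a_3 = True, a_4 = False, a_5 = False

  ((((a_1 & a_4) <-> ~a_3) & ((a_1 -> ~a_5) & ~a_4)) & (((a_3 -> ~a_4) & (~a_2 <-> ~a_3)) & ((a_1 | a_4) | a_1))) | (((a_5 -> (a_5 -> ~a_5)) & (a_5 -> (a_1 & ~a_4))) & ((a_5 & (a_3 -> ~a_5)) & ((a_4 -> a_1) | (a_1 -> a_4)))) = True
    (((a_1 & a_4) <-> ~a_3) & ((a_1 -> ~a_5) & ~a_4)) & (((a_3 -> ~a_4) & (~a_2 <-> ~a_3)) & ((a_1 | a_4) | a_1)) = True
      ((a_1 & a_4) <-> ~a_3) & ((a_1 -> ~a_5) & ~a_4) = True
        (a_1 & a_4) <-> ~a_3 = True
          a_1 & a_4 = False
          ~a_3 = False
        (a_1 -> ~a_5) & ~a_4 = True
          a_1 -> ~a_5 = True
            ~a_5 = True
          ~a_4 = True
      ((a_3 -> ~a_4) & (~a_2 <-> ~a_3)) & ((a_1 | a_4) | a_1) = True
        (a_3 -> ~a_4) & (~a_2 <-> ~a_3) = True
          a_3 -> ~a_4 = True
            ~a_4 = True
          ~a_2 <-> ~a_3 = True
            ~a_2 = False
            ~a_3 = False
        (a_1 | a_4) | a_1 = True
          a_1 | a_4 = True
    ((a_5 -> (a_5 -> ~a_5)) & (a_5 -> (a_1 & ~a_4))) & ((a_5 & (a_3 -> ~a_5)) & ((a_4 -> a_1) | (a_1 -> a_4))) = False
      (a_5 -> (a_5 -> ~a_5)) & (a_5 -> (a_1 & ~a_4)) = True
        a_5 -> (a_5 -> ~a_5) = True
          a_5 -> ~a_5 = True
            ~a_5 = True
        a_5 -> (a_1 & ~a_4) = True
          a_1 & ~a_4 = True
            ~a_4 = True
      (a_5 & (a_3 -> ~a_5)) & ((a_4 -> a_1) | (a_1 -> a_4)) = False
        a_5 & (a_3 -> ~a_5) = False
          a_3 -> ~a_5 = True
            ~a_5 = True
        (a_4 -> a_1) | (a_1 -> a_4) = True
          a_4 -> a_1 = True
          a_1 -> a_4 = False
The formula evaluates to True.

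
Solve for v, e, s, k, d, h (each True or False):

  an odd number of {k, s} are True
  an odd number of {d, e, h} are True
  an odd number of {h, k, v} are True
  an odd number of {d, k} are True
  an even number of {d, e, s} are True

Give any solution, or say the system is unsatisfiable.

v = True; e = False; s = True; k = False; d = True; h = False

{k, s}: 1 true → odd ✓
{d, e, h}: 1 true → odd ✓
{h, k, v}: 1 true → odd ✓
{d, k}: 1 true → odd ✓
{d, e, s}: 2 true → even ✓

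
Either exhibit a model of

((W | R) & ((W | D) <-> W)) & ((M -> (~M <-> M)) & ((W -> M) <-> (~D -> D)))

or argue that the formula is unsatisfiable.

M = False, R = True, W = True, D = False

  (W | R) & ((W | D) <-> W) = True
    W | R = True
    (W | D) <-> W = True
      W | D = True
  (M -> (~M <-> M)) & ((W -> M) <-> (~D -> D)) = True
    M -> (~M <-> M) = True
      ~M <-> M = False
        ~M = True
    (W -> M) <-> (~D -> D) = True
      W -> M = False
      ~D -> D = False
        ~D = True
Both conjuncts True, so the formula holds.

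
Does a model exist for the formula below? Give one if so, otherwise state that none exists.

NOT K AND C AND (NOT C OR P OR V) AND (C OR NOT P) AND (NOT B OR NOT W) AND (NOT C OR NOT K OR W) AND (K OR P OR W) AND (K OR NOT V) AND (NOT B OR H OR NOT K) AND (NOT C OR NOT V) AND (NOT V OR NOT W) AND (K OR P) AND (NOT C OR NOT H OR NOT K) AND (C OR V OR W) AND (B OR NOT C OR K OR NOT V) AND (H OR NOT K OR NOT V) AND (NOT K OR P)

P=T, W=F, B=T, C=T, H=T, K=F, V=F

Unit clause (NOT K) forces K = False.
Unit clause (C) forces C = True.
In (K OR NOT V) only NOT V is left, so V = False.
In (K OR P) only P is left, so P = True.
Set W = False.
Set B = True.
Set H = True.
All clauses satisfied.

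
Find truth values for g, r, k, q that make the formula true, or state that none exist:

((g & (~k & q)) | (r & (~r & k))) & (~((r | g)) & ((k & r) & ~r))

Case r = True: the conjunct ~((r | g)) becomes ~((True | g)) = False.
Case r = False: the conjunct r is False.
Both cases fail — unsatisfiable.

No satisfying assignment exists.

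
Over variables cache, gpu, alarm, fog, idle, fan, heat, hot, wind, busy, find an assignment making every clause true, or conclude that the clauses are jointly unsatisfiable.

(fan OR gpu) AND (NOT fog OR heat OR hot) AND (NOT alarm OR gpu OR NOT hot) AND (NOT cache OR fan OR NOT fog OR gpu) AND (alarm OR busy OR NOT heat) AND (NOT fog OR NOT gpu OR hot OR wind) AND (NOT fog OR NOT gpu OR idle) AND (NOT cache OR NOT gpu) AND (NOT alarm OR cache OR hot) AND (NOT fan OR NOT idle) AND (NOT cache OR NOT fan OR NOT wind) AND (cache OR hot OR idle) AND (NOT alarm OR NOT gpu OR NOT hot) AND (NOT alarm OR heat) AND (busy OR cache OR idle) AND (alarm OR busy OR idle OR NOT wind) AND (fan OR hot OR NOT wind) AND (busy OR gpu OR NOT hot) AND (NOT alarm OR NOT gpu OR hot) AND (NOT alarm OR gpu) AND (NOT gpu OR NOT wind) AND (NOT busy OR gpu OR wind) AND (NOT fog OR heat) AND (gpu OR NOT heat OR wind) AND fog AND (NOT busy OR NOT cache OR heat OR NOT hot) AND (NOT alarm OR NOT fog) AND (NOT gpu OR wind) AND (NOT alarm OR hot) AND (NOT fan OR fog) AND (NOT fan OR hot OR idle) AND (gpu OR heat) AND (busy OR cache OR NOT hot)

cache: False; gpu: False; alarm: False; fog: True; idle: False; fan: True; heat: True; hot: True; wind: True; busy: True

Unit clause (fog) forces fog = True.
In (NOT alarm OR NOT fog) only NOT alarm is left, so alarm = False.
In (NOT fog OR heat) only heat is left, so heat = True.
In (alarm OR busy OR NOT heat) only busy is left, so busy = True.
Try cache = True:
  (NOT cache OR NOT gpu) forces gpu = False.
  (fan OR gpu) forces fan = True.
  (NOT fan OR NOT idle) forces idle = False.
  (NOT cache OR NOT fan OR NOT wind) forces wind = False.
  clause (NOT busy OR gpu OR wind) is falsified — backtrack.
So cache = False.
Set gpu = False.
  then (fan OR gpu) forces fan = True.
  then (NOT fan OR NOT idle) forces idle = False.
  then (cache OR hot OR idle) forces hot = True.
  then (NOT busy OR gpu OR wind) forces wind = True.
All clauses satisfied.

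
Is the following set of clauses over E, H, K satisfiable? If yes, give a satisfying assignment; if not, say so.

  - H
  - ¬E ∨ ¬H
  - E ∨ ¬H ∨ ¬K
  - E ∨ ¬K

E = False, H = True, K = False

Unit clause (H) forces H = True.
In (¬E ∨ ¬H) only ¬E is left, so E = False.
In (E ∨ ¬H ∨ ¬K) only ¬K is left, so K = False.
Check each clause:
  (H): H holds.
  (¬E ∨ ¬H): ¬E holds.
  (E ∨ ¬H ∨ ¬K): ¬K holds.
  (E ∨ ¬K): ¬K holds.
All clauses satisfied.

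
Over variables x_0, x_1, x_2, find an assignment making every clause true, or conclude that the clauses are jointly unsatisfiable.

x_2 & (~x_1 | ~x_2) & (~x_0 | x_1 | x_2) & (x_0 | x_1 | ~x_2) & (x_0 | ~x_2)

Unit clause (x_2) forces x_2 = True.
In (~x_1 | ~x_2) only ~x_1 is left, so x_1 = False.
In (x_0 | x_1 | ~x_2) only x_0 is left, so x_0 = True.
Check each clause:
  (x_2): x_2 holds.
  (~x_1 | ~x_2): ~x_1 holds.
  (~x_0 | x_1 | x_2): x_2 holds.
  (x_0 | x_1 | ~x_2): x_0 holds.
  (x_0 | ~x_2): x_0 holds.
All clauses satisfied.

x_0 = True; x_1 = False; x_2 = True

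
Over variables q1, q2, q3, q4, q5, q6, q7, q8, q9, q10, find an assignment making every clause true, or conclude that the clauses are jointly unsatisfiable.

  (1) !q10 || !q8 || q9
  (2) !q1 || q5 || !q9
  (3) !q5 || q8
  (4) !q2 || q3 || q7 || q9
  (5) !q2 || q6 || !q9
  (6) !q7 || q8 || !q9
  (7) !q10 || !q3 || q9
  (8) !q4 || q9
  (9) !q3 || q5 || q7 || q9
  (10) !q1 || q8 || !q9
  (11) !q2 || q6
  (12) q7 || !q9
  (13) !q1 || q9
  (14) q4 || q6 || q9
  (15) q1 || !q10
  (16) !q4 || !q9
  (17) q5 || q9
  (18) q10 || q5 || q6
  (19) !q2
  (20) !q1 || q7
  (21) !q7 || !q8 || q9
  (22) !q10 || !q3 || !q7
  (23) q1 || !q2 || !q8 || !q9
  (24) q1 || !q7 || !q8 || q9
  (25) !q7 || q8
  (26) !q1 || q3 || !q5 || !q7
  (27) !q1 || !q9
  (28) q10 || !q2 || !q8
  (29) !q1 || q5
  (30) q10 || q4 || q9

Unit clause (!q2) forces q2 = False.
Set q1 = False.
  then (q1 || !q10) forces q10 = False.
Set q3 = True.
Try q4 = True:
  (!q4 || q9) forces q9 = True.
  clause (!q4 || !q9) is falsified — backtrack.
So q4 = False.
  then (q10 || q4 || q9) forces q9 = True.
  then (q7 || !q9) forces q7 = True.
  then (!q7 || q8) forces q8 = True.
Set q5 = True.
Set q6 = False.
All clauses satisfied.

q1: False, q2: False, q3: True, q4: False, q5: True, q6: False, q7: True, q8: True, q9: True, q10: False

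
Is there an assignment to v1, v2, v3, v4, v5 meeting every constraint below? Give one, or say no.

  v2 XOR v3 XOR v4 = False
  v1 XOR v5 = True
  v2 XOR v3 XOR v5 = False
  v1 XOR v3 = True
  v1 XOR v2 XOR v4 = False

Adding constraints 1, 4, 5 mod 2: every variable appears an even number of times on the left, so the left side is 0.
But the right sides sum to 1 (mod 2). 0 ≠ 1 — the system is inconsistent.

UNSATISFIABLE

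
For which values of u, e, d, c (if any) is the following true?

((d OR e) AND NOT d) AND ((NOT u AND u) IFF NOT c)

u: True, e: True, d: False, c: True

  (d OR e) AND NOT d = True
    d OR e = True
    NOT d = True
  (NOT u AND u) IFF NOT c = True
    NOT u AND u = False
      NOT u = False
    NOT c = False
Both conjuncts True, so the formula holds.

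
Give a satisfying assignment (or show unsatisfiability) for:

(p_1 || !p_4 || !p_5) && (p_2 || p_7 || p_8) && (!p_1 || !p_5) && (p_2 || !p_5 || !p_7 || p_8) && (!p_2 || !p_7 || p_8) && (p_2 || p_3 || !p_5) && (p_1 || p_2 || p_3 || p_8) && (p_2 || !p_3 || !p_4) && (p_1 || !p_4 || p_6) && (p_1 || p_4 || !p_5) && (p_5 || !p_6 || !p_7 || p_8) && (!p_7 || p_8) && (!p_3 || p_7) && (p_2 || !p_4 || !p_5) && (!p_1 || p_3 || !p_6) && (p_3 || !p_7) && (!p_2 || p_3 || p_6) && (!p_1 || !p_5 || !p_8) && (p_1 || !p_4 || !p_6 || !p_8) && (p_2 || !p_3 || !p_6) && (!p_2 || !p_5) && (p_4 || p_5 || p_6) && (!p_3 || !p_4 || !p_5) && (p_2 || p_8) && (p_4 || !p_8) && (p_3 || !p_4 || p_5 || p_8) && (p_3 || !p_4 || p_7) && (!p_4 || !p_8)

Set p_1 = False.
Set p_2 = True.
  then (!p_2 || !p_5) forces p_5 = False.
Try p_3 = True:
  (!p_3 || p_7) forces p_7 = True.
  (!p_2 || !p_7 || p_8) forces p_8 = True.
  (p_4 || !p_8) forces p_4 = True.
  clause (!p_4 || !p_8) is falsified — backtrack.
So p_3 = False.
  then (p_3 || !p_7) forces p_7 = False.
  then (!p_2 || p_3 || p_6) forces p_6 = True.
  then (p_3 || !p_4 || p_7) forces p_4 = False.
  then (p_4 || !p_8) forces p_8 = False.
All clauses satisfied.

p_1: False, p_2: True, p_3: False, p_4: False, p_5: False, p_6: True, p_7: False, p_8: False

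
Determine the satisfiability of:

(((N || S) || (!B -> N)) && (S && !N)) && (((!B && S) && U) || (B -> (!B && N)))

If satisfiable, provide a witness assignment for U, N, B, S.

U = True, N = False, B = False, S = True

  ((N || S) || (!B -> N)) && (S && !N) = True
    (N || S) || (!B -> N) = True
      N || S = True
      !B -> N = False
        !B = True
    S && !N = True
      !N = True
  ((!B && S) && U) || (B -> (!B && N)) = True
    (!B && S) && U = True
      !B && S = True
        !B = True
    B -> (!B && N) = True
      !B && N = False
        !B = True
Both conjuncts True, so the formula holds.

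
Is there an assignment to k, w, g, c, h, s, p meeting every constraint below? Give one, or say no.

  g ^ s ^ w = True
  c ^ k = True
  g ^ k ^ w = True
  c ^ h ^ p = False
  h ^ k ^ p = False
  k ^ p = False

UNSATISFIABLE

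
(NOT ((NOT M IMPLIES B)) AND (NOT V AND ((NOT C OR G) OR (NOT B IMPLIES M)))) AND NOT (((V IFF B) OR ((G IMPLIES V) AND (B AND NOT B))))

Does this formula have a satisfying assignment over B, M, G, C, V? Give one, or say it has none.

UNSATISFIABLE

Case B = True: the conjunct NOT ((NOT M IMPLIES B)) becomes NOT ((NOT M IMPLIES True)) = False.
Case B = False: the formula simplifies to (NOT M AND (NOT V AND ((NOT C OR G) OR M))) AND NOT (NOT V).
  V = True: the conjunct NOT V is False.
  V = False: the conjunct NOT (NOT V) becomes NOT (NOT False) = False.
Both cases fail — unsatisfiable.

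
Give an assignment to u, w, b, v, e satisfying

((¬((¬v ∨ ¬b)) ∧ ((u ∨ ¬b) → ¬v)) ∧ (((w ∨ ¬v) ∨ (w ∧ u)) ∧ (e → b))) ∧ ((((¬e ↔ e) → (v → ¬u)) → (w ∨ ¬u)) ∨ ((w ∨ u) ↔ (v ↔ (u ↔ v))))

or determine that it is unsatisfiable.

u: False, w: True, b: True, v: True, e: False

  (¬((¬v ∨ ¬b)) ∧ ((u ∨ ¬b) → ¬v)) ∧ (((w ∨ ¬v) ∨ (w ∧ u)) ∧ (e → b)) = True
    ¬((¬v ∨ ¬b)) ∧ ((u ∨ ¬b) → ¬v) = True
      ¬((¬v ∨ ¬b)) = True
        ¬v ∨ ¬b = False
          ¬v = False
          ¬b = False
      (u ∨ ¬b) → ¬v = True
        u ∨ ¬b = False
          ¬b = False
        ¬v = False
    ((w ∨ ¬v) ∨ (w ∧ u)) ∧ (e → b) = True
      (w ∨ ¬v) ∨ (w ∧ u) = True
        w ∨ ¬v = True
          ¬v = False
        w ∧ u = False
      e → b = True
  (((¬e ↔ e) → (v → ¬u)) → (w ∨ ¬u)) ∨ ((w ∨ u) ↔ (v ↔ (u ↔ v))) = True
    ((¬e ↔ e) → (v → ¬u)) → (w ∨ ¬u) = True
      (¬e ↔ e) → (v → ¬u) = True
        ¬e ↔ e = False
          ¬e = True
        v → ¬u = True
          ¬u = True
      w ∨ ¬u = True
        ¬u = True
    (w ∨ u) ↔ (v ↔ (u ↔ v)) = False
      w ∨ u = True
      v ↔ (u ↔ v) = False
        u ↔ v = False
Both conjuncts True, so the formula holds.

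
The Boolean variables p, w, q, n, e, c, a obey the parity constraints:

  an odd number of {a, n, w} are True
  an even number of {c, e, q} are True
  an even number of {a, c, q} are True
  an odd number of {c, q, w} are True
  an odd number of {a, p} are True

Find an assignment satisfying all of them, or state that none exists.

p=F, w=F, q=F, n=F, e=T, c=T, a=T

{a, n, w}: 1 true → odd ✓
{c, e, q}: 2 true → even ✓
{a, c, q}: 2 true → even ✓
{c, q, w}: 1 true → odd ✓
{a, p}: 1 true → odd ✓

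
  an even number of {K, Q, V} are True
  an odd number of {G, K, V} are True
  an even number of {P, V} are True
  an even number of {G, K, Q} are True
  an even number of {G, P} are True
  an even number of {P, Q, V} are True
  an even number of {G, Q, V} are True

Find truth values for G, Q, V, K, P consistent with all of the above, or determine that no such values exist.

G: True; Q: False; V: True; K: True; P: True

{K, Q, V}: 2 true → even ✓
{G, K, V}: 3 true → odd ✓
{P, V}: 2 true → even ✓
{G, K, Q}: 2 true → even ✓
{G, P}: 2 true → even ✓
{P, Q, V}: 2 true → even ✓
{G, Q, V}: 2 true → even ✓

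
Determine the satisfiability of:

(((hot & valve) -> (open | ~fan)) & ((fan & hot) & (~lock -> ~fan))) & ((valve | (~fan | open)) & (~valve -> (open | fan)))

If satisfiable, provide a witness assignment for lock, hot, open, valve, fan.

lock = True; hot = True; open = True; valve = False; fan = True

  ((hot & valve) -> (open | ~fan)) & ((fan & hot) & (~lock -> ~fan)) = True
    (hot & valve) -> (open | ~fan) = True
      hot & valve = False
      open | ~fan = True
        ~fan = False
    (fan & hot) & (~lock -> ~fan) = True
      fan & hot = True
      ~lock -> ~fan = True
        ~lock = False
        ~fan = False
  (valve | (~fan | open)) & (~valve -> (open | fan)) = True
    valve | (~fan | open) = True
      ~fan | open = True
        ~fan = False
    ~valve -> (open | fan) = True
      ~valve = True
      open | fan = True
Both conjuncts True, so the formula holds.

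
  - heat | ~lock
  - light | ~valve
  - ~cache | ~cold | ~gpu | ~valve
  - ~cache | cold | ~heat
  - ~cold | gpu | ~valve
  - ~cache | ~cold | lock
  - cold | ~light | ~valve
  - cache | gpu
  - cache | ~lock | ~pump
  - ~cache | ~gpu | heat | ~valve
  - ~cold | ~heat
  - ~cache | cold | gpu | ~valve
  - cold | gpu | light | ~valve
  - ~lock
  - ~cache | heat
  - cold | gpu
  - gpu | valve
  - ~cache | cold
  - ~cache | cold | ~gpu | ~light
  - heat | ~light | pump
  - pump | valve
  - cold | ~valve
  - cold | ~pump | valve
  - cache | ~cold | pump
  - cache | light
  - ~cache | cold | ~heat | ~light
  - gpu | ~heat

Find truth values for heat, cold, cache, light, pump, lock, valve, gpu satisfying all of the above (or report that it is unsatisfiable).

heat=F, cold=T, cache=F, light=T, pump=T, lock=F, valve=F, gpu=T

Unit clause (~lock) forces lock = False.
Set heat = False.
  then (~cache | heat) forces cache = False.
  then (cache | light) forces light = True.
  then (cache | gpu) forces gpu = True.
  then (heat | ~light | pump) forces pump = True.
Set cold = True.
Set valve = False.
All clauses satisfied.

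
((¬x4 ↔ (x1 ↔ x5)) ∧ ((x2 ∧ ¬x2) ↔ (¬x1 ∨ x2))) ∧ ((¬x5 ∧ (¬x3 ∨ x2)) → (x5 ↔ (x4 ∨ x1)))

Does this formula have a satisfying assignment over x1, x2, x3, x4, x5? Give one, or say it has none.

x1 = True, x2 = False, x3 = False, x4 = False, x5 = True

  (¬x4 ↔ (x1 ↔ x5)) ∧ ((x2 ∧ ¬x2) ↔ (¬x1 ∨ x2)) = True
    ¬x4 ↔ (x1 ↔ x5) = True
      ¬x4 = True
      x1 ↔ x5 = True
    (x2 ∧ ¬x2) ↔ (¬x1 ∨ x2) = True
      x2 ∧ ¬x2 = False
        ¬x2 = True
      ¬x1 ∨ x2 = False
        ¬x1 = False
  (¬x5 ∧ (¬x3 ∨ x2)) → (x5 ↔ (x4 ∨ x1)) = True
    ¬x5 ∧ (¬x3 ∨ x2) = False
      ¬x5 = False
      ¬x3 ∨ x2 = True
        ¬x3 = True
    x5 ↔ (x4 ∨ x1) = True
      x4 ∨ x1 = True
Both conjuncts True, so the formula holds.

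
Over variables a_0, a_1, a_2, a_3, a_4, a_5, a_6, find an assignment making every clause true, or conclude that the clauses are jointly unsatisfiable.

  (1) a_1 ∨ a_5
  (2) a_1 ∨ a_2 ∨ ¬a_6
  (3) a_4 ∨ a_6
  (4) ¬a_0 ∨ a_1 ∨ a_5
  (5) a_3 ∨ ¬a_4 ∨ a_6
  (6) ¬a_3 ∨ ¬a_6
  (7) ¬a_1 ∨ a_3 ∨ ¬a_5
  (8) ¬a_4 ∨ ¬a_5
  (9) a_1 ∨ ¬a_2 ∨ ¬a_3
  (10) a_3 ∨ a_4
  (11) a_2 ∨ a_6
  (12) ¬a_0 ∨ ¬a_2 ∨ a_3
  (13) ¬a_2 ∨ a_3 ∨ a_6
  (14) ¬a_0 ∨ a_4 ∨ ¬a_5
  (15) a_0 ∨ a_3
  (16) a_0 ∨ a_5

Try a_0 = False:
  (a_0 ∨ a_3) forces a_3 = True.
  (¬a_3 ∨ ¬a_6) forces a_6 = False.
  (a_4 ∨ a_6) forces a_4 = True.
  (¬a_4 ∨ ¬a_5) forces a_5 = False.
  clause (a_0 ∨ a_5) is falsified — backtrack.
So a_0 = True.
Set a_1 = True.
Set a_2 = True.
  then (¬a_0 ∨ ¬a_2 ∨ a_3) forces a_3 = True.
  then (¬a_3 ∨ ¬a_6) forces a_6 = False.
  then (a_4 ∨ a_6) forces a_4 = True.
  then (¬a_4 ∨ ¬a_5) forces a_5 = False.
All clauses satisfied.

a_0 = True, a_1 = True, a_2 = True, a_3 = True, a_4 = True, a_5 = False, a_6 = False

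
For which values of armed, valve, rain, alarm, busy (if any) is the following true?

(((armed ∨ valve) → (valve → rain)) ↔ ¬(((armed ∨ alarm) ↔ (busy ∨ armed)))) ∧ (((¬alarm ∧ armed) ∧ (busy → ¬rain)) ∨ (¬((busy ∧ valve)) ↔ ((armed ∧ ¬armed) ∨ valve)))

armed=T; valve=T; rain=F; alarm=T; busy=F

  ((armed ∨ valve) → (valve → rain)) ↔ ¬(((armed ∨ alarm) ↔ (busy ∨ armed))) = True
    (armed ∨ valve) → (valve → rain) = False
      armed ∨ valve = True
      valve → rain = False
    ¬(((armed ∨ alarm) ↔ (busy ∨ armed))) = False
      (armed ∨ alarm) ↔ (busy ∨ armed) = True
        armed ∨ alarm = True
        busy ∨ armed = True
  ((¬alarm ∧ armed) ∧ (busy → ¬rain)) ∨ (¬((busy ∧ valve)) ↔ ((armed ∧ ¬armed) ∨ valve)) = True
    (¬alarm ∧ armed) ∧ (busy → ¬rain) = False
      ¬alarm ∧ armed = False
        ¬alarm = False
      busy → ¬rain = True
        ¬rain = True
    ¬((busy ∧ valve)) ↔ ((armed ∧ ¬armed) ∨ valve) = True
      ¬((busy ∧ valve)) = True
        busy ∧ valve = False
      (armed ∧ ¬armed) ∨ valve = True
        armed ∧ ¬armed = False
          ¬armed = False
Both conjuncts True, so the formula holds.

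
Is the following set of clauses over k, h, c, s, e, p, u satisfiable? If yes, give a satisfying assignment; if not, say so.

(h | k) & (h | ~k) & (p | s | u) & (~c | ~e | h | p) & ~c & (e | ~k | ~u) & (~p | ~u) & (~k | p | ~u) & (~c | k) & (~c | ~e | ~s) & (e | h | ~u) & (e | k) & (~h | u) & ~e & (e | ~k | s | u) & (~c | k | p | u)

Unsatisfiable — no assignment works.

Case c = True:
  Clause (~c) is falsified — contradiction.
Case c = False:
  (~e) forces e = False.
  (e | k) forces k = True.
  (h | ~k) forces h = True.
  (e | ~k | ~u) forces u = False.
  Clause (~h | u) is falsified — contradiction.
Both cases fail, so the formula is unsatisfiable.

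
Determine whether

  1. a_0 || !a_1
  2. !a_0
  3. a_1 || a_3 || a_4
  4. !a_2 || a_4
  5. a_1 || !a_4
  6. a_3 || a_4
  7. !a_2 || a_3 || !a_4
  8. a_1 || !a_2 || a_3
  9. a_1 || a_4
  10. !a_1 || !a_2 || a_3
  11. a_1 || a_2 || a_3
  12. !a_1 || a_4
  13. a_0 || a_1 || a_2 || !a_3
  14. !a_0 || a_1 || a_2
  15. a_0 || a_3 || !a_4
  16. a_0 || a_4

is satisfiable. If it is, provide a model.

No satisfying assignment exists.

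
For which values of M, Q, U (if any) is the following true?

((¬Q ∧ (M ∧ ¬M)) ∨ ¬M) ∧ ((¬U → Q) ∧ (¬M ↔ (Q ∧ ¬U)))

M=F; Q=T; U=F

  (¬Q ∧ (M ∧ ¬M)) ∨ ¬M = True
    ¬Q ∧ (M ∧ ¬M) = False
      ¬Q = False
      M ∧ ¬M = False
        ¬M = True
    ¬M = True
  (¬U → Q) ∧ (¬M ↔ (Q ∧ ¬U)) = True
    ¬U → Q = True
      ¬U = True
    ¬M ↔ (Q ∧ ¬U) = True
      ¬M = True
      Q ∧ ¬U = True
        ¬U = True
Both conjuncts True, so the formula holds.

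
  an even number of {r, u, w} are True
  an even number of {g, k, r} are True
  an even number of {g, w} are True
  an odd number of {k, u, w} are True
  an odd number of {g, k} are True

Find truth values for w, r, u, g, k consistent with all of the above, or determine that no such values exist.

w=T, r=T, u=F, g=T, k=F

{r, u, w}: 2 true → even ✓
{g, k, r}: 2 true → even ✓
{g, w}: 2 true → even ✓
{k, u, w}: 1 true → odd ✓
{g, k}: 1 true → odd ✓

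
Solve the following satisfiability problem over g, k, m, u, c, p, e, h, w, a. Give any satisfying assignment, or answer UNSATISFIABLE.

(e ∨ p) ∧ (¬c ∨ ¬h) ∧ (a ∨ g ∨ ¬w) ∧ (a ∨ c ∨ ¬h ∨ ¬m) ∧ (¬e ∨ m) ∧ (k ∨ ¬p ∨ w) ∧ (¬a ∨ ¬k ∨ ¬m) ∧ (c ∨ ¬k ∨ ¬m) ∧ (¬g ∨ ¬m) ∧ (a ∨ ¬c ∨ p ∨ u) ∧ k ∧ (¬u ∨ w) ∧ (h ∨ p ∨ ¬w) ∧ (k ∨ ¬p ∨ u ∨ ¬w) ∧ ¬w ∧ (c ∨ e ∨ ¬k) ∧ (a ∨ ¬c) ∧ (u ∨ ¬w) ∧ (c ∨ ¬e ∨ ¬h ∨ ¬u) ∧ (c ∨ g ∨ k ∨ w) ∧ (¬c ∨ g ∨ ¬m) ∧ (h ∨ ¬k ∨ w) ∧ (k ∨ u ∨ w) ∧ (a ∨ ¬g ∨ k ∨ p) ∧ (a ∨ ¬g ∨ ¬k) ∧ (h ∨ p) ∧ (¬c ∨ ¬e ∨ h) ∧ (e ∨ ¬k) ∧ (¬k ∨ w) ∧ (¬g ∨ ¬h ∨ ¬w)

Case k = True:
  (¬w) forces w = False.
  Clause (¬k ∨ w) is falsified — contradiction.
Case k = False:
  Clause (k) is falsified — contradiction.
Both cases fail, so the formula is unsatisfiable.

Unsatisfiable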